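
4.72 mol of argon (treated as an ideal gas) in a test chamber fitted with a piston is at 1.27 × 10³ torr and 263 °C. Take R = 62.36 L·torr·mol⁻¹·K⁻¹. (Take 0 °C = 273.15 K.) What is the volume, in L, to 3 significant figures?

V ≈ 124 L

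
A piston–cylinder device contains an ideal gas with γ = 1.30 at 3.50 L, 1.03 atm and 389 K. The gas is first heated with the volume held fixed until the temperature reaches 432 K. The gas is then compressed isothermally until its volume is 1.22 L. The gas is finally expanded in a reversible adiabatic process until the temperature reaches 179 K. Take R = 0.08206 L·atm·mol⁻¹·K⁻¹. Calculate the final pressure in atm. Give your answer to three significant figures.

P₄ ≈ 0.0721 atm

Isochoric, so P/T is constant: V₂ = V₁; P₂ = P₁·(T₂/T₁) = 1.144 atm.
T constant ⇒ Boyle's law P V = const: T₃ = T₂; P₃ = P₂·(V₂/V₃) = 3.282 atm.
Adiabatic (γ = 1.30), T V^(γ−1) and P V^γ constant: P₄ = P₃·(T₄/T₃)^(γ/(γ−1)) = 0.07211 atm; V₄ = V₃·(T₃/T₄)^(1/(γ−1)) = 23.00 L.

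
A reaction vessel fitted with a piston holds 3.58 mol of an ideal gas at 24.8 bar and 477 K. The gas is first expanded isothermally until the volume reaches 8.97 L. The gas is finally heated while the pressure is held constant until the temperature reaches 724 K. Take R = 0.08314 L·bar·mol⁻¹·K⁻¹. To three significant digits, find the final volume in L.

From PV = nRT: V₁ = nRT₁/P₁ = 5.725 L.
T constant ⇒ Boyle's law P V = const: T₂ = T₁; P₂ = P₁·(V₁/V₂) = 15.83 bar.
P constant ⇒ V ∝ T: P₃ = P₂; V₃ = V₂·(T₃/T₂) = 13.61 L.

V₃ ≈ 13.6 L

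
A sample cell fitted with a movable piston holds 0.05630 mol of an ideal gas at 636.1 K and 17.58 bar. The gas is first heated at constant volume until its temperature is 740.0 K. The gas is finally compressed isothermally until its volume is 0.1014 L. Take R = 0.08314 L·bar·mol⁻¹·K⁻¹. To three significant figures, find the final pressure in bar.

P₃ ≈ 34.2 bar

From PV = nRT: V₁ = nRT₁/P₁ = 0.1694 L.
V constant ⇒ P ∝ T: V₂ = V₁; P₂ = P₁·(T₂/T₁) = 20.45 bar.
Isothermal, so P V is constant: T₃ = T₂; P₃ = P₂·(V₂/V₃) = 34.16 bar.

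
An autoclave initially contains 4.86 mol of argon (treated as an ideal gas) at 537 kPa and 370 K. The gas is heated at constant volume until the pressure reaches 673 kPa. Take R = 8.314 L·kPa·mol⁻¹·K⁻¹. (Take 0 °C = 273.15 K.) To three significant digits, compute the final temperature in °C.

From PV = nRT: V₁ = nRT₁/P₁ = 27.84 L.
V constant ⇒ P ∝ T: V₂ = V₁; T₂ = T₁·(P₂/P₁) = 463.7 K.

T₂ ≈ 191 °C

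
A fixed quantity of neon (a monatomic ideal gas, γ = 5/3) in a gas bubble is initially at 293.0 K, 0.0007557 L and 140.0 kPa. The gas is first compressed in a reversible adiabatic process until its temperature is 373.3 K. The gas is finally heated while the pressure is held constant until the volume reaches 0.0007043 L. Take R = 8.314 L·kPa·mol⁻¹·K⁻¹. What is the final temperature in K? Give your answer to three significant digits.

Reversible adiabatic, γ = 5/3: P₂ = P₁·(T₂/T₁)^(γ/(γ−1)) = 256.5 kPa; V₂ = V₁·(T₁/T₂)^(1/(γ−1)) = 0.0005255 L.
Isobaric, so V/T is constant: P₃ = P₂; T₃ = T₂·(V₃/V₂) = 500.3 K.

T₃ ≈ 500 K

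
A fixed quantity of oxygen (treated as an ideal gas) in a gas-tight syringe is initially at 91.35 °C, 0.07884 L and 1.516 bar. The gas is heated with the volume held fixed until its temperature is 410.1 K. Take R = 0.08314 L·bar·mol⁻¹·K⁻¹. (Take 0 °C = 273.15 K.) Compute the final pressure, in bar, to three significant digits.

P₂ ≈ 1.71 bar

Convert: T₁ = 364.5 K.
Isochoric, so P/T is constant: V₂ = V₁; P₂ = P₁·(T₂/T₁) = 1.706 bar.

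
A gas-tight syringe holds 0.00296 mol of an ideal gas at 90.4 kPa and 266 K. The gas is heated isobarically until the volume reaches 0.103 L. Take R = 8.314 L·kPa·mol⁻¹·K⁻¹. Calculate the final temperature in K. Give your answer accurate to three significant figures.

T₂ ≈ 378 K

From PV = nRT: V₁ = nRT₁/P₁ = 0.07241 L.
P constant ⇒ V ∝ T: P₂ = P₁; T₂ = T₁·(V₂/V₁) = 378.4 K.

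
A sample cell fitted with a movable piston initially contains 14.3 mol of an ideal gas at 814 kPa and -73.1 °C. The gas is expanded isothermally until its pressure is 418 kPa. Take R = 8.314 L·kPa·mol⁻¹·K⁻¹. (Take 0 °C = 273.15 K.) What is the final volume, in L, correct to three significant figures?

Convert: T₁ = 200.0 K.
From PV = nRT: V₁ = nRT₁/P₁ = 29.22 L.
T constant ⇒ Boyle's law P V = const: T₂ = T₁; V₂ = V₁·(P₁/P₂) = 56.90 L.

V₂ ≈ 56.9 L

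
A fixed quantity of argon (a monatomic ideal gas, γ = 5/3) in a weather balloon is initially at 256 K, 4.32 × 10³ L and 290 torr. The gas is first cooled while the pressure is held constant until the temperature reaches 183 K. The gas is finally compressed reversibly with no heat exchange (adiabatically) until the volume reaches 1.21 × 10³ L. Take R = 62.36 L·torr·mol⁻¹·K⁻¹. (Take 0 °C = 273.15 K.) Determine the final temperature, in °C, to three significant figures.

T₃ ≈ 68.6 °C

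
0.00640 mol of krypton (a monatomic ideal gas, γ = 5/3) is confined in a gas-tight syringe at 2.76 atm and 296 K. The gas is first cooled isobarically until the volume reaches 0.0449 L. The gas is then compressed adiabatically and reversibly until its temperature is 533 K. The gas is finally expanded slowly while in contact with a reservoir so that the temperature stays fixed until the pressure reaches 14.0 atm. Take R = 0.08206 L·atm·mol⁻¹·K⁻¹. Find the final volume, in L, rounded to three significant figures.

From PV = nRT: V₁ = nRT₁/P₁ = 0.05632 L.
Isobaric, so V/T is constant: P₂ = P₁; T₂ = T₁·(V₂/V₁) = 236.0 K.
Reversible adiabatic, γ = 5/3: P₃ = P₂·(T₃/T₂)^(γ/(γ−1)) = 21.16 atm; V₃ = V₂·(T₂/T₃)^(1/(γ−1)) = 0.01323 L.
T constant ⇒ Boyle's law P V = const: T₄ = T₃; V₄ = V₃·(P₃/P₄) = 0.01999 L.

V₄ ≈ 0.0200 L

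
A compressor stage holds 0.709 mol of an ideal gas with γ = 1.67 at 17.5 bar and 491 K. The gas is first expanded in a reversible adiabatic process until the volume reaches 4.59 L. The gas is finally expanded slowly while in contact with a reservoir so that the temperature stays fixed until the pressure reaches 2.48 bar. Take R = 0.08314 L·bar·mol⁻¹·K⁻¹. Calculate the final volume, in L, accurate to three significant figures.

V₃ ≈ 5.89 L

From PV = nRT: V₁ = nRT₁/P₁ = 1.654 L.
Adiabatic (γ = 1.67), T V^(γ−1) and P V^γ constant: T₂ = T₁·(V₁/V₂)^(γ−1) = 247.8 K; P₂ = P₁·(V₁/V₂)^γ = 3.182 bar.
T constant ⇒ Boyle's law P V = const: T₃ = T₂; V₃ = V₂·(P₂/P₃) = 5.889 L.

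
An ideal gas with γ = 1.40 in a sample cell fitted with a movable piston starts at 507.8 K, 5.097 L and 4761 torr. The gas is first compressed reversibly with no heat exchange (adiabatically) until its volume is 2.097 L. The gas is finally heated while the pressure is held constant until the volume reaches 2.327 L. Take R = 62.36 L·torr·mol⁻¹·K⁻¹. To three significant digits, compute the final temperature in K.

Reversible adiabatic, γ = 1.40: T₂ = T₁·(V₁/V₂)^(γ−1) = 724.4 K; P₂ = P₁·(V₁/V₂)^γ = 1.651e+04 torr.
P constant ⇒ V ∝ T: P₃ = P₂; T₃ = T₂·(V₃/V₂) = 803.9 K.

T₃ ≈ 804 K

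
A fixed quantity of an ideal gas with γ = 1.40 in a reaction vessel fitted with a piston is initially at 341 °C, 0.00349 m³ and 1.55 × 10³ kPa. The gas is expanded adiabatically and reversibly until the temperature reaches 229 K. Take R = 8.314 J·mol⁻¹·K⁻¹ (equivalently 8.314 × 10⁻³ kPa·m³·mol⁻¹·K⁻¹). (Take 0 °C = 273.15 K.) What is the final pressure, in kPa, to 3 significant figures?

P₂ ≈ 49.1 kPa

Convert: T₁ = 614.1 K.
Adiabatic (γ = 1.40), T V^(γ−1) and P V^γ constant: P₂ = P₁·(T₂/T₁)^(γ/(γ−1)) = 49.07 kPa; V₂ = V₁·(T₁/T₂)^(1/(γ−1)) = 0.04111 m³.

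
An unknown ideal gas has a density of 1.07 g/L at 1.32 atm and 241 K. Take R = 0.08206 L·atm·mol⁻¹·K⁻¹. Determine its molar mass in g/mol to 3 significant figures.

M ≈ 16.0 g/mol

ρ = PM/(RT) ⇒ M = ρRT/P = (1.07 × 0.08206 × 241.0) / 1.32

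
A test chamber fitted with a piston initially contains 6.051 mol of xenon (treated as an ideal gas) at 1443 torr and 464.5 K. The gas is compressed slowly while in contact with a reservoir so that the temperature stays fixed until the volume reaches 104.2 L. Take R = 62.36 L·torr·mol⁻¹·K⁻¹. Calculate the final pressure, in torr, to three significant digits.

From PV = nRT: V₁ = nRT₁/P₁ = 121.5 L.
T constant ⇒ Boyle's law P V = const: T₂ = T₁; P₂ = P₁·(V₁/V₂) = 1682 torr.

P₂ ≈ 1.68e+03 torr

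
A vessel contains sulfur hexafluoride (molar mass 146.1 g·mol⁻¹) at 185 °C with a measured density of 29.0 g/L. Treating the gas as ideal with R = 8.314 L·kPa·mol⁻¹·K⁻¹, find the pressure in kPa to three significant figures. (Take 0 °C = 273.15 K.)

P ≈ 756 kPa

ρ = PM/(RT) ⇒ P = ρRT/M = (29.0 × 8.314 × 458.1) / 146.1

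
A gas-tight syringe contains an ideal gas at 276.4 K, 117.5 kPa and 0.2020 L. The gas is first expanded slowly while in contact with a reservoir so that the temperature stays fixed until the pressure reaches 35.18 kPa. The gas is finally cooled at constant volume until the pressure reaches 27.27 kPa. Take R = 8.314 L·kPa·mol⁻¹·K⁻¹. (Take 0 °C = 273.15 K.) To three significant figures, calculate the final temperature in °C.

T₃ ≈ -58.9 °C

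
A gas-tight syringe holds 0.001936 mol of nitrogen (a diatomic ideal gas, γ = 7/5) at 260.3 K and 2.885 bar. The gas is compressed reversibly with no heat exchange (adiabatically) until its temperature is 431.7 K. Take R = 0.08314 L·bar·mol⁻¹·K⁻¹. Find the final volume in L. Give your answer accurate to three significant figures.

V₂ ≈ 0.00410 L

From PV = nRT: V₁ = nRT₁/P₁ = 0.01452 L.
Adiabatic (γ = 7/5), T V^(γ−1) and P V^γ constant: P₂ = P₁·(T₂/T₁)^(γ/(γ−1)) = 16.95 bar; V₂ = V₁·(T₁/T₂)^(1/(γ−1)) = 0.004100 L.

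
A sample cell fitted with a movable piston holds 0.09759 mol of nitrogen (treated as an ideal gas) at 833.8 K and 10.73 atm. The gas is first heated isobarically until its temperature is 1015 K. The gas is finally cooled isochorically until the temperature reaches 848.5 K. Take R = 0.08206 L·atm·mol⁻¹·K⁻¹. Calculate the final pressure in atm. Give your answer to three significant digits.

From PV = nRT: V₁ = nRT₁/P₁ = 0.6223 L.
P constant ⇒ V ∝ T: P₂ = P₁; V₂ = V₁·(T₂/T₁) = 0.7575 L.
Isochoric, so P/T is constant: V₃ = V₂; P₃ = P₂·(T₃/T₂) = 8.970 atm.

P₃ ≈ 8.97 atm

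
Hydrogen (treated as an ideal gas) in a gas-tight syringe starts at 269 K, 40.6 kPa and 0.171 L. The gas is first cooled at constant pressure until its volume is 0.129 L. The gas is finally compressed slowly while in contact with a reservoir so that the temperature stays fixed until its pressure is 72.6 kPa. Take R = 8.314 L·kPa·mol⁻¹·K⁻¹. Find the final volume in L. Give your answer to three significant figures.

Isobaric, so V/T is constant: P₂ = P₁; T₂ = T₁·(V₂/V₁) = 202.9 K.
Isothermal, so P V is constant: T₃ = T₂; V₃ = V₂·(P₂/P₃) = 0.07214 L.

V₃ ≈ 0.0721 L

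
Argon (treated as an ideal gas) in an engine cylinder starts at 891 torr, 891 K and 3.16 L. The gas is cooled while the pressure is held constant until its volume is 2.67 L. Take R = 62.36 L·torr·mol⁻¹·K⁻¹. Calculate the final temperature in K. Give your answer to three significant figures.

Isobaric, so V/T is constant: P₂ = P₁; T₂ = T₁·(V₂/V₁) = 752.8 K.

T₂ ≈ 753 K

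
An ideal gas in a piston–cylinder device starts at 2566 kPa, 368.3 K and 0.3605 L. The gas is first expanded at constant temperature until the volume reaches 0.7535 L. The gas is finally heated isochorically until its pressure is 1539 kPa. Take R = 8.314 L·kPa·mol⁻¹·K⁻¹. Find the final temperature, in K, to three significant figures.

Isothermal, so P V is constant: T₂ = T₁; P₂ = P₁·(V₁/V₂) = 1228 kPa.
Isochoric, so P/T is constant: V₃ = V₂; T₃ = T₂·(P₃/P₂) = 461.7 K.

T₃ ≈ 462 K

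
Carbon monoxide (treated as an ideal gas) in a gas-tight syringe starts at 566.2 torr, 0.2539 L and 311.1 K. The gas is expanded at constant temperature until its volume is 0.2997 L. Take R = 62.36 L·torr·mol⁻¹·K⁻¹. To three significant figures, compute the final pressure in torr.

P₂ ≈ 480 torr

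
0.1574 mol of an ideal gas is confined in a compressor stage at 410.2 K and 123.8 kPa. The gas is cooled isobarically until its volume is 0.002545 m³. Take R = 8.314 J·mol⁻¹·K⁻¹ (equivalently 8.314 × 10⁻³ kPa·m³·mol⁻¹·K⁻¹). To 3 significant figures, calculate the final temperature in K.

T₂ ≈ 241 K

From PV = nRT: V₁ = nRT₁/P₁ = 0.004336 m³.
P constant ⇒ V ∝ T: P₂ = P₁; T₂ = T₁·(V₂/V₁) = 240.8 K.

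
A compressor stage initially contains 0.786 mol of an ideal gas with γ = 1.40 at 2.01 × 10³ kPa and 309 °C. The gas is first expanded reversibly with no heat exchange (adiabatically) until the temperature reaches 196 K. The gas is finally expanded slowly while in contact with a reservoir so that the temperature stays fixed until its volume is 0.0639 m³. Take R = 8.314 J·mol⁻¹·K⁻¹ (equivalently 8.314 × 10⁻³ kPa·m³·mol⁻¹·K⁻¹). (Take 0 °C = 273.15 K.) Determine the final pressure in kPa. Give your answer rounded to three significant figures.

P₃ ≈ 20.0 kPa

Convert: T₁ = 582.1 K.
From PV = nRT: V₁ = nRT₁/P₁ = 0.001893 m³.
Adiabatic (γ = 1.40), T V^(γ−1) and P V^γ constant: P₂ = P₁·(T₂/T₁)^(γ/(γ−1)) = 44.51 kPa; V₂ = V₁·(T₁/T₂)^(1/(γ−1)) = 0.02878 m³.
Isothermal, so P V is constant: T₃ = T₂; P₃ = P₂·(V₂/V₃) = 20.04 kPa.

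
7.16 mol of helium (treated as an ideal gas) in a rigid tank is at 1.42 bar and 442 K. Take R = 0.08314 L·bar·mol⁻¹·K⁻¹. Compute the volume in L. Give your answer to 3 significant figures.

V ≈ 185 L

PV = nRT ⇒ V = nRT/P = (7.16 × 0.08314 × 442) / 1.42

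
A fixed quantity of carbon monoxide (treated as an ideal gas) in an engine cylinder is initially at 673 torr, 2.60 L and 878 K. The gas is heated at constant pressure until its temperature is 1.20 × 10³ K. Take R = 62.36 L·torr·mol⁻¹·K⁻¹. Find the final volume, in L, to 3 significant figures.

V₂ ≈ 3.55 L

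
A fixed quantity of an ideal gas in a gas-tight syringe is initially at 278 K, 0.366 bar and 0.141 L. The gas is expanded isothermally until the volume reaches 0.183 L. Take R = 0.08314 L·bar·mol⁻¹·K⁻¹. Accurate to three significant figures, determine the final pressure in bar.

Isothermal, so P V is constant: T₂ = T₁; P₂ = P₁·(V₁/V₂) = 0.2820 bar.

P₂ ≈ 0.282 bar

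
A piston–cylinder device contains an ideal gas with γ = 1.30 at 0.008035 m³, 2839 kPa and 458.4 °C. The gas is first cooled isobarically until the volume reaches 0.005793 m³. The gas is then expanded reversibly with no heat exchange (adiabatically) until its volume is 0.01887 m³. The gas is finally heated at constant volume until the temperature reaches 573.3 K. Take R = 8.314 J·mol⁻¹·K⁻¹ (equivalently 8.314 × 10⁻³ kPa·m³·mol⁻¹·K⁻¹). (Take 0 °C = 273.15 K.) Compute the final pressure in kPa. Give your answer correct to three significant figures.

Convert: T₁ = 731.5 K.
P constant ⇒ V ∝ T: P₂ = P₁; T₂ = T₁·(V₂/V₁) = 527.4 K.
Reversible adiabatic, γ = 1.30: T₃ = T₂·(V₂/V₃)^(γ−1) = 370.1 K; P₃ = P₂·(V₂/V₃)^γ = 611.6 kPa.
Isochoric, so P/T is constant: V₄ = V₃; P₄ = P₃·(T₄/T₃) = 947.4 kPa.

P₄ ≈ 947 kPa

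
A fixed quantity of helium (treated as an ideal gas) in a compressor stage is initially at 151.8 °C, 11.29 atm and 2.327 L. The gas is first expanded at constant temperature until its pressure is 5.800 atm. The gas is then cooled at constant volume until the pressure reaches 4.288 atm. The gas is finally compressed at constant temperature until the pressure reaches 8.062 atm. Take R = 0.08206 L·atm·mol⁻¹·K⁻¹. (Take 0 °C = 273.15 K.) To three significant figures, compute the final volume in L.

Convert: T₁ = 424.9 K.
T constant ⇒ Boyle's law P V = const: T₂ = T₁; V₂ = V₁·(P₁/P₂) = 4.530 L.
V constant ⇒ P ∝ T: V₃ = V₂; T₃ = T₂·(P₃/P₂) = 314.2 K.
T constant ⇒ Boyle's law P V = const: T₄ = T₃; V₄ = V₃·(P₃/P₄) = 2.409 L.

V₄ ≈ 2.41 L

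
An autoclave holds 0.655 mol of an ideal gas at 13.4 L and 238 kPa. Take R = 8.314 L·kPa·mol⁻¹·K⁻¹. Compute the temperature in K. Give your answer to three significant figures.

T ≈ 586 K

PV = nRT ⇒ T = PV/(nR) = (238 × 13.4) / (0.655 × 8.314)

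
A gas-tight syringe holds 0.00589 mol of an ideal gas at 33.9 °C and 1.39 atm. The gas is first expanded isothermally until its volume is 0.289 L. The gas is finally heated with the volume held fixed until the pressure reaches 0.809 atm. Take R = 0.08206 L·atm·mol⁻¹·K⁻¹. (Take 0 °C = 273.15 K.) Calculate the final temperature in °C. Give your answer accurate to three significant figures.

T₃ ≈ 211 °C

Convert: T₁ = 307.0 K.
From PV = nRT: V₁ = nRT₁/P₁ = 0.1068 L.
Isothermal, so P V is constant: T₂ = T₁; P₂ = P₁·(V₁/V₂) = 0.5135 atm.
V constant ⇒ P ∝ T: V₃ = V₂; T₃ = T₂·(P₃/P₂) = 483.7 K.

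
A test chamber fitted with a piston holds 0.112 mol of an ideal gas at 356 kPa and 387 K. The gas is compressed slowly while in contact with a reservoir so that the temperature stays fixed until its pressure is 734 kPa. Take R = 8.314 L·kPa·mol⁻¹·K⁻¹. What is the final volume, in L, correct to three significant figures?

V₂ ≈ 0.491 L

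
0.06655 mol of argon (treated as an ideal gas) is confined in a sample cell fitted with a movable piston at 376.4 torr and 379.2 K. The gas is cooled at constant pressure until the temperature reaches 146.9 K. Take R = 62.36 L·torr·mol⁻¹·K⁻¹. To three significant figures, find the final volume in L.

V₂ ≈ 1.62 L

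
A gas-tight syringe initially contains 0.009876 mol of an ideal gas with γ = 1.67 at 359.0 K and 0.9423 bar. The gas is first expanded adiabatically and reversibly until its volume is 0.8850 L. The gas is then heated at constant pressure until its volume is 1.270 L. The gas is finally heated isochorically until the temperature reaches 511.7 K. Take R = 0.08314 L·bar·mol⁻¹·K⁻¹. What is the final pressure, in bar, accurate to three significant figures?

P₄ ≈ 0.331 bar

From PV = nRT: V₁ = nRT₁/P₁ = 0.3128 L.
Adiabatic (γ = 1.67), T V^(γ−1) and P V^γ constant: T₂ = T₁·(V₁/V₂)^(γ−1) = 178.9 K; P₂ = P₁·(V₁/V₂)^γ = 0.1659 bar.
Isobaric, so V/T is constant: P₃ = P₂; T₃ = T₂·(V₃/V₂) = 256.7 K.
V constant ⇒ P ∝ T: V₄ = V₃; P₄ = P₃·(T₄/T₃) = 0.3308 bar.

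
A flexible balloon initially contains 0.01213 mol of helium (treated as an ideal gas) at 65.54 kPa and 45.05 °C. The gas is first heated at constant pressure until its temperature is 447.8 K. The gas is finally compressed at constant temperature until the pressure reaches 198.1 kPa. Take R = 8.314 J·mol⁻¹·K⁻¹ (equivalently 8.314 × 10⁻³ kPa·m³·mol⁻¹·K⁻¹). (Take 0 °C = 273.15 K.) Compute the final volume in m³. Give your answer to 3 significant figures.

Convert: T₁ = 318.2 K.
From PV = nRT: V₁ = nRT₁/P₁ = 0.0004896 m³.
Isobaric, so V/T is constant: P₂ = P₁; V₂ = V₁·(T₂/T₁) = 0.0006890 m³.
T constant ⇒ Boyle's law P V = const: T₃ = T₂; V₃ = V₂·(P₂/P₃) = 0.0002280 m³.

V₃ ≈ 0.000228 m³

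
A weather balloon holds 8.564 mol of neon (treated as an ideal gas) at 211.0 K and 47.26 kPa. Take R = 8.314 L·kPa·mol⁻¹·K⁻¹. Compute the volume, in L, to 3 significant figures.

PV = nRT ⇒ V = nRT/P = (8.564 × 8.314 × 211.0) / 47.26

V ≈ 318 L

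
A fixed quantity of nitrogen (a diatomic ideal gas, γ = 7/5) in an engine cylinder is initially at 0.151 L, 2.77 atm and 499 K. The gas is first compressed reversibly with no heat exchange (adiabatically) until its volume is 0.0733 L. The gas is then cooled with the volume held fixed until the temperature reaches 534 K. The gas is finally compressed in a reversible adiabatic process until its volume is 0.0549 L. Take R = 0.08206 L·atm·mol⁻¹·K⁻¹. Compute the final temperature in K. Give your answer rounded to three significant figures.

T₄ ≈ 599 K

Reversible adiabatic, γ = 7/5: T₂ = T₁·(V₁/V₂)^(γ−1) = 666.3 K; P₂ = P₁·(V₁/V₂)^γ = 7.619 atm.
Isochoric, so P/T is constant: V₃ = V₂; P₃ = P₂·(T₃/T₂) = 6.107 atm.
Adiabatic (γ = 7/5), T V^(γ−1) and P V^γ constant: T₄ = T₃·(V₃/V₄)^(γ−1) = 599.5 K; P₄ = P₃·(V₃/V₄)^γ = 9.152 atm.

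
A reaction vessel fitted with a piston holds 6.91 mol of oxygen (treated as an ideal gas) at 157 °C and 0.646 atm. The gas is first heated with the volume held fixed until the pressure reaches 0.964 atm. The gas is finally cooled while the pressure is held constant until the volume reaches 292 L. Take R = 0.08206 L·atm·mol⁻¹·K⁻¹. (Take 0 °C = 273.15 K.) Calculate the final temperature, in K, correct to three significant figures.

Convert: T₁ = 430.1 K.
From PV = nRT: V₁ = nRT₁/P₁ = 377.6 L.
Isochoric, so P/T is constant: V₂ = V₁; T₂ = T₁·(P₂/P₁) = 641.9 K.
Isobaric, so V/T is constant: P₃ = P₂; T₃ = T₂·(V₃/V₂) = 496.4 K.

T₃ ≈ 496 K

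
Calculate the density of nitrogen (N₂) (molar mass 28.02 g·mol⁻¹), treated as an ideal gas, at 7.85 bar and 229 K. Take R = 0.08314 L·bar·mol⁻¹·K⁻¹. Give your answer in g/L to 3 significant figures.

ρ = PM/(RT) = (7.85 × 28.02) / (0.08314 × 229.0)

ρ ≈ 11.6 g/L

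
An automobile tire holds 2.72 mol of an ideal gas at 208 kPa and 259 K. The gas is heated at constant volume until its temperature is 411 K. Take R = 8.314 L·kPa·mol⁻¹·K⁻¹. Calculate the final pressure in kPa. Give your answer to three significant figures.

From PV = nRT: V₁ = nRT₁/P₁ = 28.16 L.
V constant ⇒ P ∝ T: V₂ = V₁; P₂ = P₁·(T₂/T₁) = 330.1 kPa.

P₂ ≈ 330 kPa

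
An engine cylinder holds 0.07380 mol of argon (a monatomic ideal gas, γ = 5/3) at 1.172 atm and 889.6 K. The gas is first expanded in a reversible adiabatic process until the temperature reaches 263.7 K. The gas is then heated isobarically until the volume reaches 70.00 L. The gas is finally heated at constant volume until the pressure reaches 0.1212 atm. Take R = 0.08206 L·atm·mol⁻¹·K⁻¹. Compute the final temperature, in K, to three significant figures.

T₄ ≈ 1.40e+03 K

From PV = nRT: V₁ = nRT₁/P₁ = 4.597 L.
Adiabatic (γ = 5/3), T V^(γ−1) and P V^γ constant: P₂ = P₁·(T₂/T₁)^(γ/(γ−1)) = 0.05607 atm; V₂ = V₁·(T₁/T₂)^(1/(γ−1)) = 28.48 L.
P constant ⇒ V ∝ T: P₃ = P₂; T₃ = T₂·(V₃/V₂) = 648.1 K.
Isochoric, so P/T is constant: V₄ = V₃; T₄ = T₃·(P₄/P₃) = 1401 K.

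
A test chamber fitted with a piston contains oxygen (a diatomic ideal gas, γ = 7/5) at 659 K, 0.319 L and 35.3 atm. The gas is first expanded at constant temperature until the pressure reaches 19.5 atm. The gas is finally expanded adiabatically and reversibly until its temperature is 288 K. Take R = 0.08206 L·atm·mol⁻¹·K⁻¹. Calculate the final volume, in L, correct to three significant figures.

V₃ ≈ 4.57 L

Isothermal, so P V is constant: T₂ = T₁; V₂ = V₁·(P₁/P₂) = 0.5775 L.
Adiabatic (γ = 7/5), T V^(γ−1) and P V^γ constant: P₃ = P₂·(T₃/T₂)^(γ/(γ−1)) = 1.076 atm; V₃ = V₂·(T₂/T₃)^(1/(γ−1)) = 4.574 L.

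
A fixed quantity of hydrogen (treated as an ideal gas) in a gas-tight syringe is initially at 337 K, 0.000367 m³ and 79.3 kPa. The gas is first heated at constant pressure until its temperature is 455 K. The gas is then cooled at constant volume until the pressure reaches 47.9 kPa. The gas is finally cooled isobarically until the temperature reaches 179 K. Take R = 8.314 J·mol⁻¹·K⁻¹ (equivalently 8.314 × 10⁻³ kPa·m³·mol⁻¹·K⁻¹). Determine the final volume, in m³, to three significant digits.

P constant ⇒ V ∝ T: P₂ = P₁; V₂ = V₁·(T₂/T₁) = 0.0004955 m³.
Isochoric, so P/T is constant: V₃ = V₂; T₃ = T₂·(P₃/P₂) = 274.8 K.
Isobaric, so V/T is constant: P₄ = P₃; V₄ = V₃·(T₄/T₃) = 0.0003227 m³.

V₄ ≈ 0.000323 m³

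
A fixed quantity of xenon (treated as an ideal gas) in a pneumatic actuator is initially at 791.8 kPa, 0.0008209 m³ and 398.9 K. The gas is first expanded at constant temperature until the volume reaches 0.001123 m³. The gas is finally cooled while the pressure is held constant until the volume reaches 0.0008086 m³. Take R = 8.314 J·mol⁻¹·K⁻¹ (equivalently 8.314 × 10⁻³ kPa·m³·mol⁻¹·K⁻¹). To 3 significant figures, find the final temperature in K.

T₃ ≈ 287 K

Isothermal, so P V is constant: T₂ = T₁; P₂ = P₁·(V₁/V₂) = 578.8 kPa.
P constant ⇒ V ∝ T: P₃ = P₂; T₃ = T₂·(V₃/V₂) = 287.2 K.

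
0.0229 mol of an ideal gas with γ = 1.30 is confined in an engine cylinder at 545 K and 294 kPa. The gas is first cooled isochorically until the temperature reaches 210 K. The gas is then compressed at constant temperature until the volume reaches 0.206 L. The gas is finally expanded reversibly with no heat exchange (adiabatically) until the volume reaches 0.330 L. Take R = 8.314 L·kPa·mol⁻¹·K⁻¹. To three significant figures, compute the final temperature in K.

T₄ ≈ 182 K

From PV = nRT: V₁ = nRT₁/P₁ = 0.3529 L.
Isochoric, so P/T is constant: V₂ = V₁; P₂ = P₁·(T₂/T₁) = 113.3 kPa.
Isothermal, so P V is constant: T₃ = T₂; P₃ = P₂·(V₂/V₃) = 194.1 kPa.
Adiabatic (γ = 1.30), T V^(γ−1) and P V^γ constant: T₄ = T₃·(V₃/V₄)^(γ−1) = 182.3 K; P₄ = P₃·(V₃/V₄)^γ = 105.2 kPa.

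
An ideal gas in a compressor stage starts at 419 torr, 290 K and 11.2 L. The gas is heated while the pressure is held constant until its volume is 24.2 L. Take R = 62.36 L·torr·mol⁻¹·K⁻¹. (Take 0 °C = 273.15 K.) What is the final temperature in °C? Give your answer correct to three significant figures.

T₂ ≈ 353 °C

Isobaric, so V/T is constant: P₂ = P₁; T₂ = T₁·(V₂/V₁) = 626.6 K.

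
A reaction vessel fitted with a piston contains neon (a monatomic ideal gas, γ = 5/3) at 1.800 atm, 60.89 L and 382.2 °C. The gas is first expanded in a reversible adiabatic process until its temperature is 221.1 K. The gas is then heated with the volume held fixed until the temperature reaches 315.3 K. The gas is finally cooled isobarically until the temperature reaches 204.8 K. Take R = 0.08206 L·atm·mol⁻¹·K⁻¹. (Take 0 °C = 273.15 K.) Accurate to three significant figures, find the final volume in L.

V₄ ≈ 202 L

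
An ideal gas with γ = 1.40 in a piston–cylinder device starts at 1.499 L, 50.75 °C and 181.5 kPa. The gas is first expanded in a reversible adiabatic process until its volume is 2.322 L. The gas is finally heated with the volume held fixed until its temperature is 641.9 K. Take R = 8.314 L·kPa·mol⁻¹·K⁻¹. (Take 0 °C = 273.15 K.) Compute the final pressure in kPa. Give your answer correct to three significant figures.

P₃ ≈ 232 kPa

Convert: T₁ = 323.9 K.
Adiabatic (γ = 1.40), T V^(γ−1) and P V^γ constant: T₂ = T₁·(V₁/V₂)^(γ−1) = 271.9 K; P₂ = P₁·(V₁/V₂)^γ = 98.35 kPa.
Isochoric, so P/T is constant: V₃ = V₂; P₃ = P₂·(T₃/T₂) = 232.2 kPa.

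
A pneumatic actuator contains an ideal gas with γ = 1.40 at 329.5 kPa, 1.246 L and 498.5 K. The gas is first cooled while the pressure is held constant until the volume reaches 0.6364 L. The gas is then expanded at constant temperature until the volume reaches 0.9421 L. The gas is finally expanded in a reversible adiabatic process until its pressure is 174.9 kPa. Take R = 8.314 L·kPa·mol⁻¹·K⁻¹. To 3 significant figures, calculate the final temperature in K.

T₄ ≈ 238 K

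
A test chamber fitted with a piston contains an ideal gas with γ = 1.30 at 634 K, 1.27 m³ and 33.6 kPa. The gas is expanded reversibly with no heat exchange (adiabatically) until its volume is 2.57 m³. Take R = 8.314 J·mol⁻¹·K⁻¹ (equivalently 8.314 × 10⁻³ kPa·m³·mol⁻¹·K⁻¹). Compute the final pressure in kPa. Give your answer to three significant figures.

Reversible adiabatic, γ = 1.30: T₂ = T₁·(V₁/V₂)^(γ−1) = 513.2 K; P₂ = P₁·(V₁/V₂)^γ = 13.44 kPa.

P₂ ≈ 13.4 kPa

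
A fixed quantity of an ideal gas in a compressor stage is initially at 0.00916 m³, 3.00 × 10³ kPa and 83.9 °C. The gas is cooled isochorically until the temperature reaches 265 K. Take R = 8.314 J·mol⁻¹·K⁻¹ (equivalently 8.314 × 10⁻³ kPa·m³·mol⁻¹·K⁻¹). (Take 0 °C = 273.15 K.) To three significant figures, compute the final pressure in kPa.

Convert: T₁ = 357.0 K.
Isochoric, so P/T is constant: V₂ = V₁; P₂ = P₁·(T₂/T₁) = 2227 kPa.

P₂ ≈ 2.23e+03 kPa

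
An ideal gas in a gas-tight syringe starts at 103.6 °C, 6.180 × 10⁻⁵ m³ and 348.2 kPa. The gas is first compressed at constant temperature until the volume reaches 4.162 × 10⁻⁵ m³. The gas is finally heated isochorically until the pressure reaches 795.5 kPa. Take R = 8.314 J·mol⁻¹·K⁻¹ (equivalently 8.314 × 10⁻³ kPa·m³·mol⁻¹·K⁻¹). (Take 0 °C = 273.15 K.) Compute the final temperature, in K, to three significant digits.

T₃ ≈ 580 K

Convert: T₁ = 376.8 K.
Isothermal, so P V is constant: T₂ = T₁; P₂ = P₁·(V₁/V₂) = 517.0 kPa.
Isochoric, so P/T is constant: V₃ = V₂; T₃ = T₂·(P₃/P₂) = 579.7 K.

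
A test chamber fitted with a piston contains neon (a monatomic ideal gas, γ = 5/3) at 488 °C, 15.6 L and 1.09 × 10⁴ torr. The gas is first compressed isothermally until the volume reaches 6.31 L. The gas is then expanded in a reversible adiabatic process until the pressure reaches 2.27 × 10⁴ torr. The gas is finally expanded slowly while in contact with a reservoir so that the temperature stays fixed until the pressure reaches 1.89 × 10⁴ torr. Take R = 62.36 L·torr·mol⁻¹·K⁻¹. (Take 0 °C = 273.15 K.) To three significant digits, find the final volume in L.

Convert: T₁ = 761.1 K.
T constant ⇒ Boyle's law P V = const: T₂ = T₁; P₂ = P₁·(V₁/V₂) = 2.695e+04 torr.
Adiabatic (γ = 5/3), T V^(γ−1) and P V^γ constant: T₃ = T₂·(P₃/P₂)^((γ−1)/γ) = 710.7 K; V₃ = V₂·(P₂/P₃)^(1/γ) = 6.994 L.
Isothermal, so P V is constant: T₄ = T₃; V₄ = V₃·(P₃/P₄) = 8.400 L.

V₄ ≈ 8.40 L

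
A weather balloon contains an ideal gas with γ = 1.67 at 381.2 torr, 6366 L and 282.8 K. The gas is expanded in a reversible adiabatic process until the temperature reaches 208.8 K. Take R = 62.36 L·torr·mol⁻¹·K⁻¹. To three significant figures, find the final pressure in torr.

Reversible adiabatic, γ = 1.67: P₂ = P₁·(T₂/T₁)^(γ/(γ−1)) = 179.0 torr; V₂ = V₁·(T₁/T₂)^(1/(γ−1)) = 1.001e+04 L.

P₂ ≈ 179 torr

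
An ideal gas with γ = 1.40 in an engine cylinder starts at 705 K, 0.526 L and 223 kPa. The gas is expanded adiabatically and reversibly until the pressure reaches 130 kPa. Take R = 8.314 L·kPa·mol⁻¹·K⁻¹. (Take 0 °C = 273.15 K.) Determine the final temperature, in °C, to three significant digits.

T₂ ≈ 331 °C

Reversible adiabatic, γ = 1.40: T₂ = T₁·(P₂/P₁)^((γ−1)/γ) = 604.3 K; V₂ = V₁·(P₁/P₂)^(1/γ) = 0.7734 L.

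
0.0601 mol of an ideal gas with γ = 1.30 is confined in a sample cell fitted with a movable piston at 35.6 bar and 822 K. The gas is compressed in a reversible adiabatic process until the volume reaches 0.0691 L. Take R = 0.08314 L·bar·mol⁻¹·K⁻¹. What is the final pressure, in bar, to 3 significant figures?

From PV = nRT: V₁ = nRT₁/P₁ = 0.1154 L.
Adiabatic (γ = 1.30), T V^(γ−1) and P V^γ constant: T₂ = T₁·(V₁/V₂)^(γ−1) = 958.7 K; P₂ = P₁·(V₁/V₂)^γ = 69.32 bar.

P₂ ≈ 69.3 bar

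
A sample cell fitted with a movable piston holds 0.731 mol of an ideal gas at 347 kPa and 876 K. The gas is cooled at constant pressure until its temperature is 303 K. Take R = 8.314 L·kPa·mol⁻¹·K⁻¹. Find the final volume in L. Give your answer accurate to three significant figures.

V₂ ≈ 5.31 L

From PV = nRT: V₁ = nRT₁/P₁ = 15.34 L.
P constant ⇒ V ∝ T: P₂ = P₁; V₂ = V₁·(T₂/T₁) = 5.307 L.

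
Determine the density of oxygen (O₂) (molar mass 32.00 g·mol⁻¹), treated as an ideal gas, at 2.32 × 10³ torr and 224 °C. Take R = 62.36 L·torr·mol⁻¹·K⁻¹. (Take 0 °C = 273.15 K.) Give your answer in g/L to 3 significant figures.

ρ ≈ 2.39 g/L

ρ = PM/(RT) = (2.32e+03 × 32.00) / (62.36 × 497.1)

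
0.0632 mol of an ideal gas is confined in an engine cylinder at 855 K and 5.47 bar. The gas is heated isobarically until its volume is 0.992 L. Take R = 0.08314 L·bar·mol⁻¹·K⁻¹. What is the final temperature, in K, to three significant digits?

T₂ ≈ 1.03e+03 K

From PV = nRT: V₁ = nRT₁/P₁ = 0.8213 L.
Isobaric, so V/T is constant: P₂ = P₁; T₂ = T₁·(V₂/V₁) = 1033 K.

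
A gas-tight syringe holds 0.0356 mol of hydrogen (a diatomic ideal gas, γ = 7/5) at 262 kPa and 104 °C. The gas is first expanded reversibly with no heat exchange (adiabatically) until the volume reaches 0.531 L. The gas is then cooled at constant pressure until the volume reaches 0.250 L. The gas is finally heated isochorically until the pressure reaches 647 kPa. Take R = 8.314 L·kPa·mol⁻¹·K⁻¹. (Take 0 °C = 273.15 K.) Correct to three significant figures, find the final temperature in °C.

T₄ ≈ 273 °C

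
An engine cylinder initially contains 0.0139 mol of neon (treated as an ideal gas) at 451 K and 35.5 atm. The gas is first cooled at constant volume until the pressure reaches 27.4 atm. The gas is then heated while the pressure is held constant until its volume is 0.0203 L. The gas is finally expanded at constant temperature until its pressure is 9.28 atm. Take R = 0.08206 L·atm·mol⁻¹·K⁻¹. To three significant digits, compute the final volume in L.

From PV = nRT: V₁ = nRT₁/P₁ = 0.01449 L.
Isochoric, so P/T is constant: V₂ = V₁; T₂ = T₁·(P₂/P₁) = 348.1 K.
Isobaric, so V/T is constant: P₃ = P₂; T₃ = T₂·(V₃/V₂) = 487.6 K.
T constant ⇒ Boyle's law P V = const: T₄ = T₃; V₄ = V₃·(P₃/P₄) = 0.05994 L.

V₄ ≈ 0.0599 L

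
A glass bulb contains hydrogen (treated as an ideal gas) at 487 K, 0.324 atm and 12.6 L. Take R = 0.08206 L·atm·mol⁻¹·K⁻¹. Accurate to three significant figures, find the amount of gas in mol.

PV = nRT ⇒ n = PV/(RT) = (0.324 × 12.6) / (0.08206 × 487)

n ≈ 0.102 mol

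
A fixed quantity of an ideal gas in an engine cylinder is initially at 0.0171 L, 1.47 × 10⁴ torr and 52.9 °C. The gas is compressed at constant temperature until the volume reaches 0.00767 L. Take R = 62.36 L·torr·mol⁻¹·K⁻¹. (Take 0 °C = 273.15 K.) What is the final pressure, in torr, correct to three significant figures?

P₂ ≈ 3.28e+04 torr

Convert: T₁ = 326.0 K.
T constant ⇒ Boyle's law P V = const: T₂ = T₁; P₂ = P₁·(V₁/V₂) = 3.277e+04 torr.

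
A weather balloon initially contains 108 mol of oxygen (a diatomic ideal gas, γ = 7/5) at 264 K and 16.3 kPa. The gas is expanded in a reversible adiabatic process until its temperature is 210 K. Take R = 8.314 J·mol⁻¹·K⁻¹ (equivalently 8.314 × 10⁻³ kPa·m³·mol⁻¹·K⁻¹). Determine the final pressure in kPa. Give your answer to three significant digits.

P₂ ≈ 7.32 kPa

From PV = nRT: V₁ = nRT₁/P₁ = 14.54 m³.
Adiabatic (γ = 7/5), T V^(γ−1) and P V^γ constant: P₂ = P₁·(T₂/T₁)^(γ/(γ−1)) = 7.317 kPa; V₂ = V₁·(T₁/T₂)^(1/(γ−1)) = 25.77 m³.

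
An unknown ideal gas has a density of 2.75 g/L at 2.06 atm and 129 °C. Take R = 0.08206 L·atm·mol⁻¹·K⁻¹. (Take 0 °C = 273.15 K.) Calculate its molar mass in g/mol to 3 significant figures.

M ≈ 44.1 g/mol

ρ = PM/(RT) ⇒ M = ρRT/P = (2.75 × 0.08206 × 402.1) / 2.06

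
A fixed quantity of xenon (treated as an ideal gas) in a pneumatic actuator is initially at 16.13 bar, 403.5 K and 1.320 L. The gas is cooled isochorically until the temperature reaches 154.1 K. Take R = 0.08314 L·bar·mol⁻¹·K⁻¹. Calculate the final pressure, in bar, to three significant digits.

V constant ⇒ P ∝ T: V₂ = V₁; P₂ = P₁·(T₂/T₁) = 6.160 bar.

P₂ ≈ 6.16 bar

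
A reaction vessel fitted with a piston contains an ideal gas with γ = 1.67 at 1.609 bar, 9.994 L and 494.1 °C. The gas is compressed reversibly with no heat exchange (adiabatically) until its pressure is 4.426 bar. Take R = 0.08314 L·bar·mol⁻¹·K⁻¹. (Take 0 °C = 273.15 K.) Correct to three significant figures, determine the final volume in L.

V₂ ≈ 5.45 L

Convert: T₁ = 767.2 K.
Adiabatic (γ = 1.67), T V^(γ−1) and P V^γ constant: T₂ = T₁·(P₂/P₁)^((γ−1)/γ) = 1151 K; V₂ = V₁·(P₁/P₂)^(1/γ) = 5.452 L.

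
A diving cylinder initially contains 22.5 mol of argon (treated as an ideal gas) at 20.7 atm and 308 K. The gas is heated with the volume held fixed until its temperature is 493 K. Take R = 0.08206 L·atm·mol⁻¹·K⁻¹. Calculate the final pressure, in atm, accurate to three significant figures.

P₂ ≈ 33.1 atm

From PV = nRT: V₁ = nRT₁/P₁ = 27.47 L.
Isochoric, so P/T is constant: V₂ = V₁; P₂ = P₁·(T₂/T₁) = 33.13 atm.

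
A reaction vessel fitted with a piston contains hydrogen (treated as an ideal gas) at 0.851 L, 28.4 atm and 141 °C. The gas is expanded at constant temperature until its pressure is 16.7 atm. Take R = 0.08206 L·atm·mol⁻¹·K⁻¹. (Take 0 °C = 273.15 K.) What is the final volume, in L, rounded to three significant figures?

V₂ ≈ 1.45 L

Convert: T₁ = 414.1 K.
Isothermal, so P V is constant: T₂ = T₁; V₂ = V₁·(P₁/P₂) = 1.447 L.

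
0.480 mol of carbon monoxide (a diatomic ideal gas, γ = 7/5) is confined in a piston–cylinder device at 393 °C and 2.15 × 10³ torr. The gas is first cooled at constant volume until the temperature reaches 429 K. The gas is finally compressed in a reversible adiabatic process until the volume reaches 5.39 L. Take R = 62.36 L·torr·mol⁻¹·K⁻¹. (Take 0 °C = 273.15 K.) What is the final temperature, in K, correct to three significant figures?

T₃ ≈ 533 K

Convert: T₁ = 666.1 K.
From PV = nRT: V₁ = nRT₁/P₁ = 9.274 L.
Isochoric, so P/T is constant: V₂ = V₁; P₂ = P₁·(T₂/T₁) = 1385 torr.
Adiabatic (γ = 7/5), T V^(γ−1) and P V^γ constant: T₃ = T₂·(V₂/V₃)^(γ−1) = 533.0 K; P₃ = P₂·(V₂/V₃)^γ = 2960 torr.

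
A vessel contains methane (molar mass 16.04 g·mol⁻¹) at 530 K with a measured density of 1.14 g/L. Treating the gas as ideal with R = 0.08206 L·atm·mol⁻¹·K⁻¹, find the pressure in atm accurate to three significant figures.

P ≈ 3.09 atm

ρ = PM/(RT) ⇒ P = ρRT/M = (1.14 × 0.08206 × 530.0) / 16.04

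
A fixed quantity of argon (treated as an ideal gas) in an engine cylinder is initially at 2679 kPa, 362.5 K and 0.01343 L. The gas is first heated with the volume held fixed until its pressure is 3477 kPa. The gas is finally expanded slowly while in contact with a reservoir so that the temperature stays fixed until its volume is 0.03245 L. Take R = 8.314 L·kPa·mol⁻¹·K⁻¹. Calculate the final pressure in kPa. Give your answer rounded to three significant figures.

P₃ ≈ 1.44e+03 kPa

V constant ⇒ P ∝ T: V₂ = V₁; T₂ = T₁·(P₂/P₁) = 470.5 K.
T constant ⇒ Boyle's law P V = const: T₃ = T₂; P₃ = P₂·(V₂/V₃) = 1439 kPa.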